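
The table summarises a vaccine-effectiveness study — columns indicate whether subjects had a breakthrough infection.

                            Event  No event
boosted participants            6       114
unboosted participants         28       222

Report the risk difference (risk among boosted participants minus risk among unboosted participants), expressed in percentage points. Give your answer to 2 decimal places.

risk, boosted participants = 6/120 = 0.0500
risk, unboosted participants = 28/250 = 0.1120
risk difference = 0.0500 − 0.1120 = -0.0620 → -6.20 percentage points

-6.20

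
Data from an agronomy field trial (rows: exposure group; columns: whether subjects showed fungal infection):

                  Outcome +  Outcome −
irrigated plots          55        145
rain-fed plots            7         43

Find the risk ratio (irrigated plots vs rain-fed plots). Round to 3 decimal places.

1.964

risk, irrigated plots = 55/200 = 0.2750
risk, rain-fed plots = 7/50 = 0.1400
RR = 0.2750 / 0.1400 = 1.964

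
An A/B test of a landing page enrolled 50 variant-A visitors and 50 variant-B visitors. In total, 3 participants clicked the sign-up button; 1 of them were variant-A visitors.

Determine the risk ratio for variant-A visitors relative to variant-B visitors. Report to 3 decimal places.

variant-A visitors without the outcome: 50 − 1 = 49
variant-B visitors with the outcome: 3 − 1 = 2
variant-B visitors without the outcome: 50 − 2 = 48
risk, variant-A visitors = 1/50 = 0.02000
risk, variant-B visitors = 2/50 = 0.04000
RR = 0.02000 / 0.04000 = 0.500

0.500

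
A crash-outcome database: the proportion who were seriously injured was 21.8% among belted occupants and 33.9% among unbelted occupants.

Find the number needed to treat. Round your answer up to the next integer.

9

absolute risk difference = 0.121000
1 / 0.121000 = 8.264 → round up → 9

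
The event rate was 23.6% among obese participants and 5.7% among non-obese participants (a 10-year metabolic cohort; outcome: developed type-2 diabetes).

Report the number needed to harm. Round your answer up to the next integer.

NNH = 6

absolute risk difference = 0.179000
1 / 0.179000 = 5.587 → round up → 6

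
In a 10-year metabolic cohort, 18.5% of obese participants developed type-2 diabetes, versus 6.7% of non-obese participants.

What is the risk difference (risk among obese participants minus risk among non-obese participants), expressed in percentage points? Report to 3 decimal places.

risk difference = 0.1850 − 0.0670 = 0.1180 → 11.800 percentage points

RD: 11.800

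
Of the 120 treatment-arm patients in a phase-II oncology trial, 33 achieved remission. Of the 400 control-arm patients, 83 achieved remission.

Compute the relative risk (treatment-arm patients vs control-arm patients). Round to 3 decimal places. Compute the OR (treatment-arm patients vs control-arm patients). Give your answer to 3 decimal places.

RR = 1.325; OR = 1.449

risk, treatment-arm patients = 33/120 = 0.2750
risk, control-arm patients = 83/400 = 0.2075
RR = 0.2750 / 0.2075 = 1.325
OR = (33 × 317) / (87 × 83) = 10461/7221 ≈ 1.449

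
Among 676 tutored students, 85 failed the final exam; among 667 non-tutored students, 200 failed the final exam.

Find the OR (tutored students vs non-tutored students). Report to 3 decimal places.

OR = (85 × 467) / (591 × 200) = 39695/118200 ≈ 0.336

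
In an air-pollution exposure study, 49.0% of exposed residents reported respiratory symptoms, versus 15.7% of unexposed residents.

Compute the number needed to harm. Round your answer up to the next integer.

absolute risk difference = 0.333000
1 / 0.333000 = 3.003 → round up → 4

4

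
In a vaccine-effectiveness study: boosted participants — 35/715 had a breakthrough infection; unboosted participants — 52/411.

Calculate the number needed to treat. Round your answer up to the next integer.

NNT = 13

risk, boosted participants = 35/715 = 0.048951
risk, unboosted participants = 52/411 = 0.126521
absolute risk difference = 0.077570
1 / 0.077570 = 12.892 → round up → 13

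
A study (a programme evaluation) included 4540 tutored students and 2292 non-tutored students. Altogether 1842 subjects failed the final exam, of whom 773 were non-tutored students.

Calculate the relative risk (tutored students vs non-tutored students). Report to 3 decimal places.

0.698

tutored students with the outcome: 1842 − 773 = 1069
tutored students without the outcome: 4540 − 1069 = 3471
non-tutored students without the outcome: 2292 − 773 = 1519
risk, tutored students = 1069/4540 = 0.2355
risk, non-tutored students = 773/2292 = 0.3373
RR = 0.2355 / 0.3373 = 0.698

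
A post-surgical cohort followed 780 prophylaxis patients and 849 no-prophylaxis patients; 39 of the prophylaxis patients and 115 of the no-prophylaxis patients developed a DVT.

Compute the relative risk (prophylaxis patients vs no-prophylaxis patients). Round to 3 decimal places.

risk, prophylaxis patients = 39/780 = 0.0500
risk, no-prophylaxis patients = 115/849 = 0.1355
RR = 0.0500 / 0.1355 = 0.369

RR = 0.369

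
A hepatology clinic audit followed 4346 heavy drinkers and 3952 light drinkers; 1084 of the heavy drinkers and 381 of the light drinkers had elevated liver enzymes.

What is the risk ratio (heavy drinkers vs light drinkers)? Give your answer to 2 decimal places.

2.59

risk, heavy drinkers = 1084/4346 = 0.2494
risk, light drinkers = 381/3952 = 0.0964
RR = 0.2494 / 0.0964 = 2.59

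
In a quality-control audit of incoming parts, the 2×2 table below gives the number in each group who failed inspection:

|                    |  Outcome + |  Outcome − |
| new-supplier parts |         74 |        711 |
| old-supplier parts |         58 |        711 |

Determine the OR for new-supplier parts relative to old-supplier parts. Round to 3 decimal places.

1.276

odds, new-supplier parts = 74/711 = 0.1041
odds, old-supplier parts = 58/711 = 0.0816
OR = 0.1041 / 0.0816 = 1.276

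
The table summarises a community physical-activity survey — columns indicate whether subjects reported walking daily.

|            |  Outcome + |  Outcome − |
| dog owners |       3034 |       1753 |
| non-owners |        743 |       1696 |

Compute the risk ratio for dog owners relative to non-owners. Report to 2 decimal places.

RR ≈ 2.08

risk, dog owners = 3034/4787 = 0.6338
risk, non-owners = 743/2439 = 0.3046
RR = 0.6338 / 0.3046 = 2.08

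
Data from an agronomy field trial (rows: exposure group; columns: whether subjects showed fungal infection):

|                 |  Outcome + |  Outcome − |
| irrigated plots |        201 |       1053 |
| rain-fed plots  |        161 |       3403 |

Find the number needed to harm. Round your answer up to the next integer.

risk, irrigated plots = 201/1254 = 0.160287
risk, rain-fed plots = 161/3564 = 0.045174
absolute risk difference = 0.115113
1 / 0.115113 = 8.687 → round up → 9

NNH ≈ 9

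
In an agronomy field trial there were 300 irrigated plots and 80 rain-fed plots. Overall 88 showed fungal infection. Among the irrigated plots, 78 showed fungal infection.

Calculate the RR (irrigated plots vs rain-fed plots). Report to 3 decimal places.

irrigated plots without the outcome: 300 − 78 = 222
rain-fed plots with the outcome: 88 − 78 = 10
rain-fed plots without the outcome: 80 − 10 = 70
risk, irrigated plots = 78/300 = 0.2600
risk, rain-fed plots = 10/80 = 0.1250
RR = 0.2600 / 0.1250 = 2.080

RR ≈ 2.080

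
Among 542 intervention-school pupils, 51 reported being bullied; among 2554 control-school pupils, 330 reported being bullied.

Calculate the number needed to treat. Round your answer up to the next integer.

NNT ≈ 29

risk, intervention-school pupils = 51/542 = 0.094096
risk, control-school pupils = 330/2554 = 0.129209
absolute risk difference = 0.035113
1 / 0.035113 = 28.479 → round up → 29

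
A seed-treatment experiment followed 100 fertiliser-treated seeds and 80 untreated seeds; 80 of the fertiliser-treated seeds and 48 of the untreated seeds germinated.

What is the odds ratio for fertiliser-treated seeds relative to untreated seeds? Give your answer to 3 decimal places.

OR = (80 × 32) / (20 × 48) = 2560/960 ≈ 2.667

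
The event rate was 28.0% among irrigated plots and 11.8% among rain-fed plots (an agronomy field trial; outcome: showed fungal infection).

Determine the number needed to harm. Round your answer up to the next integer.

absolute risk difference = 0.162000
1 / 0.162000 = 6.173 → round up → 7

NNH = 7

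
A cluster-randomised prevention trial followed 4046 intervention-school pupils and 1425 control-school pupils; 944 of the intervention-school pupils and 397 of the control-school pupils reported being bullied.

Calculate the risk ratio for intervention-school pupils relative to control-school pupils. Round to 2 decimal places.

RR: 0.84

risk, intervention-school pupils = 944/4046 = 0.2333
risk, control-school pupils = 397/1425 = 0.2786
RR = 0.2333 / 0.2786 = 0.84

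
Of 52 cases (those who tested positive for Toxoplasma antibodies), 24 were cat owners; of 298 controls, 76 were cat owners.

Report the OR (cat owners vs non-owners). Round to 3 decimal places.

OR = (24 × 222) / (76 × 28) = 5328/2128 ≈ 2.504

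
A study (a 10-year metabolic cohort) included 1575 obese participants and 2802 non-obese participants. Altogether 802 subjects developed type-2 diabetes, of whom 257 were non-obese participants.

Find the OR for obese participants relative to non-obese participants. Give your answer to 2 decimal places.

OR ≈ 5.24

obese participants with the outcome: 802 − 257 = 545
obese participants without the outcome: 1575 − 545 = 1030
non-obese participants without the outcome: 2802 − 257 = 2545
OR = (545 × 2545) / (1030 × 257) = 1387025/264710 ≈ 5.24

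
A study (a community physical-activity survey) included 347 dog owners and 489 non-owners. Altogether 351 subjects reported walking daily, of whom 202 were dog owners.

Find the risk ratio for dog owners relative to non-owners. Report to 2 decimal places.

RR: 1.91

dog owners without the outcome: 347 − 202 = 145
non-owners with the outcome: 351 − 202 = 149
non-owners without the outcome: 489 − 149 = 340
risk, dog owners = 202/347 = 0.5821
risk, non-owners = 149/489 = 0.3047
RR = 0.5821 / 0.3047 = 1.91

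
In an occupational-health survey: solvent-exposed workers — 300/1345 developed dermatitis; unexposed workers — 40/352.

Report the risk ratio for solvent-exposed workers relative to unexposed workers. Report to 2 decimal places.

RR ≈ 1.96

risk, solvent-exposed workers = 300/1345 = 0.2230
risk, unexposed workers = 40/352 = 0.1136
RR = 0.2230 / 0.1136 = 1.96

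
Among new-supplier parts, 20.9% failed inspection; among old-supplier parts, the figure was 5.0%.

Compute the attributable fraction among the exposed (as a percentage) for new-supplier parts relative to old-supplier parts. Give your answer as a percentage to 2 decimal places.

AR% = (0.2090 − 0.0500) / 0.2090 = 0.7608 → 76.08%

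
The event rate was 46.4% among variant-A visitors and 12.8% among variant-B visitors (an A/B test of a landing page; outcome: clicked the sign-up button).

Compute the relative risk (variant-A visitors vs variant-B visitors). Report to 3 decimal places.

RR = 0.4640 / 0.1280 = 3.625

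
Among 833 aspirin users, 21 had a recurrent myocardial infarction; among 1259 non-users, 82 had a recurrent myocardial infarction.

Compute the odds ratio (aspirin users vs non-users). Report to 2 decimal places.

OR = (21 × 1177) / (812 × 82) = 24717/66584 ≈ 0.37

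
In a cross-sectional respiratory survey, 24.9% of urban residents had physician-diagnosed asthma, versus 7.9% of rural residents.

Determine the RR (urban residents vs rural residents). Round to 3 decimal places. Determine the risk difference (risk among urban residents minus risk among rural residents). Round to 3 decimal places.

RR = 3.152; RD = 0.170

RR = 0.2490 / 0.0790 = 3.152
risk difference = 0.2490 − 0.0790 = 0.170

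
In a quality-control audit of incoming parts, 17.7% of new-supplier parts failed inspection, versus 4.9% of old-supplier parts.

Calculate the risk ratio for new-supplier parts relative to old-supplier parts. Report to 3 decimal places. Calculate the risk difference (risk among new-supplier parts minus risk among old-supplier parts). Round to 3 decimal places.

RR = 0.17700 / 0.04900 = 3.612
risk difference = 0.17700 − 0.04900 = 0.128

RR = 3.612; RD = 0.128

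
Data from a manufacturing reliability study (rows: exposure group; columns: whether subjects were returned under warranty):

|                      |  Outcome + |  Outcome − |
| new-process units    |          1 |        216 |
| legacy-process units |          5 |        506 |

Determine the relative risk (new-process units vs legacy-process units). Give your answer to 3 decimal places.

risk, new-process units = 1/217 = 0.00461
risk, legacy-process units = 5/511 = 0.00978
RR = 0.00461 / 0.00978 = 0.471

RR = 0.471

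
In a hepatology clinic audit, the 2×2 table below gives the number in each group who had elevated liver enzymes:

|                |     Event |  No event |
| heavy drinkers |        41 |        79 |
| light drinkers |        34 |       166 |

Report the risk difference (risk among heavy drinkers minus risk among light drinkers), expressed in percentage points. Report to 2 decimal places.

RD = 17.17

risk, heavy drinkers = 41/120 = 0.3417
risk, light drinkers = 34/200 = 0.1700
risk difference = 0.3417 − 0.1700 = 0.1717 → 17.17 percentage points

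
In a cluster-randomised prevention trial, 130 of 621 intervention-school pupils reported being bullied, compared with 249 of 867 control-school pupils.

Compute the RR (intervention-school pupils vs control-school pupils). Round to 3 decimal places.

risk, intervention-school pupils = 130/621 = 0.2093
risk, control-school pupils = 249/867 = 0.2872
RR = 0.2093 / 0.2872 = 0.729

RR: 0.729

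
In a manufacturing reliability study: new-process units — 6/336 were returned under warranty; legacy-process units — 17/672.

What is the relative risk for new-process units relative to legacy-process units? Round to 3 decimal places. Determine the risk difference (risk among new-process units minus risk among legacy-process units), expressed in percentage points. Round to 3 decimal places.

RR = 0.706; RD = -0.744

risk, new-process units = 6/336 = 0.01786
risk, legacy-process units = 17/672 = 0.02530
RR = 0.01786 / 0.02530 = 0.706
risk difference = 0.01786 − 0.02530 = -0.00744 → -0.744 percentage points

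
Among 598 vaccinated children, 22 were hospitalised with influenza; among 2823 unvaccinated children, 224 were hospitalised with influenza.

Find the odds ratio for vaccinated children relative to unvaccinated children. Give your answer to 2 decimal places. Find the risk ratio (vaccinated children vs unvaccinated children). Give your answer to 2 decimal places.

OR = 0.44; RR = 0.46

odds, vaccinated children = 22/576 = 0.03819
odds, unvaccinated children = 224/2599 = 0.08619
OR = 0.03819 / 0.08619 = 0.44
risk, vaccinated children = 22/598 = 0.03679
risk, unvaccinated children = 224/2823 = 0.07935
RR = 0.03679 / 0.07935 = 0.46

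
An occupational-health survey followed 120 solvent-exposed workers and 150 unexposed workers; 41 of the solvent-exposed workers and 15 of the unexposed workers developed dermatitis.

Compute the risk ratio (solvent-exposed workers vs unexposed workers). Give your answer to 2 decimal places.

RR: 3.42

risk, solvent-exposed workers = 41/120 = 0.3417
risk, unexposed workers = 15/150 = 0.1000
RR = 0.3417 / 0.1000 = 3.42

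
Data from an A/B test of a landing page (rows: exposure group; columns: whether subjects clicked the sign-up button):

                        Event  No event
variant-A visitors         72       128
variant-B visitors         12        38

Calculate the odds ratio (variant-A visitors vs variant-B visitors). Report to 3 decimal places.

OR = (72 × 38) / (128 × 12) = 2736/1536 ≈ 1.781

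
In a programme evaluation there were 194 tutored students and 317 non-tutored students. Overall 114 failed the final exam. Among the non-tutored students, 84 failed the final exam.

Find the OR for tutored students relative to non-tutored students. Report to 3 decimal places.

tutored students with the outcome: 114 − 84 = 30
tutored students without the outcome: 194 − 30 = 164
non-tutored students without the outcome: 317 − 84 = 233
OR = (30 × 233) / (164 × 84) = 6990/13776 ≈ 0.507

OR: 0.507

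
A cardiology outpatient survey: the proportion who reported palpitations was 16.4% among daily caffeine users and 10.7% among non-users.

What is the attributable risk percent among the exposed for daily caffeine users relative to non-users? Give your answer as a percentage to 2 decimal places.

AR% = (0.1640 − 0.1070) / 0.1640 = 0.3476 → 34.76%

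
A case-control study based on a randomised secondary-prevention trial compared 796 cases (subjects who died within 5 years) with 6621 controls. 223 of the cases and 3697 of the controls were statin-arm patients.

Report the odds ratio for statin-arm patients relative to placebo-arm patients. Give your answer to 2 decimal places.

OR = (223 × 2924) / (3697 × 573) = 652052/2118381 ≈ 0.31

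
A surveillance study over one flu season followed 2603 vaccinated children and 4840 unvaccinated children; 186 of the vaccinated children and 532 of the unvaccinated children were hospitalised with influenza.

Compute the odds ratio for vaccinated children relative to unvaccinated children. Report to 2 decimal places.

OR = (186 × 4308) / (2417 × 532) = 801288/1285844 ≈ 0.62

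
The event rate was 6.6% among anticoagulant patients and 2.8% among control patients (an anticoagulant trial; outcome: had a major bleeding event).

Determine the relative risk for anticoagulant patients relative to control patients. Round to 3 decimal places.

RR = 0.06600 / 0.02800 = 2.357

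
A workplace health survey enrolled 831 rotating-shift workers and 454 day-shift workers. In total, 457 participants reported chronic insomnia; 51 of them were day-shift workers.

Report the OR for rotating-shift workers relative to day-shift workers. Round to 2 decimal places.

rotating-shift workers with the outcome: 457 − 51 = 406
rotating-shift workers without the outcome: 831 − 406 = 425
day-shift workers without the outcome: 454 − 51 = 403
odds, rotating-shift workers = 406/425 = 0.9553
odds, day-shift workers = 51/403 = 0.1266
OR = 0.9553 / 0.1266 = 7.55

7.55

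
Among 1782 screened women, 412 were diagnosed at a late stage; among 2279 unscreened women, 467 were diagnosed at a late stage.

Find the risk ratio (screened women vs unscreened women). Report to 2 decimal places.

risk, screened women = 412/1782 = 0.2312
risk, unscreened women = 467/2279 = 0.2049
RR = 0.2312 / 0.2049 = 1.13

RR = 1.13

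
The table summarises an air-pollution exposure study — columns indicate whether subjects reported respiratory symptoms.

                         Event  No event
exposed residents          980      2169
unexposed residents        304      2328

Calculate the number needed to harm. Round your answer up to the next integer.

risk, exposed residents = 980/3149 = 0.311210
risk, unexposed residents = 304/2632 = 0.115502
absolute risk difference = 0.195708
1 / 0.195708 = 5.110 → round up → 6

6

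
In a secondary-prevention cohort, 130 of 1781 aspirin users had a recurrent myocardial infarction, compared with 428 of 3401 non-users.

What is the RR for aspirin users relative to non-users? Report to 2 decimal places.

risk, aspirin users = 130/1781 = 0.0730
risk, non-users = 428/3401 = 0.1258
RR = 0.0730 / 0.1258 = 0.58

0.58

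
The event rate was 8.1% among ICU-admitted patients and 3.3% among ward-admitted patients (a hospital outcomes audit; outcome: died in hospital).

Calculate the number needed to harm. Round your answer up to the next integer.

21

absolute risk difference = 0.048000
1 / 0.048000 = 20.833 → round up → 21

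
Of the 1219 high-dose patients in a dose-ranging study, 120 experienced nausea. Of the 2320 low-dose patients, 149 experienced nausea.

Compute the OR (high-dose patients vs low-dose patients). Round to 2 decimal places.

odds, high-dose patients = 120/1099 = 0.1092
odds, low-dose patients = 149/2171 = 0.0686
OR = 0.1092 / 0.0686 = 1.59

1.59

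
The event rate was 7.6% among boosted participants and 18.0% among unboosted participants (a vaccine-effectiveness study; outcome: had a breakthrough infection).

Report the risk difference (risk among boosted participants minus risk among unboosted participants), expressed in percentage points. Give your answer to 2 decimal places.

-10.40

risk difference = 0.0760 − 0.1800 = -0.1040 → -10.40 percentage points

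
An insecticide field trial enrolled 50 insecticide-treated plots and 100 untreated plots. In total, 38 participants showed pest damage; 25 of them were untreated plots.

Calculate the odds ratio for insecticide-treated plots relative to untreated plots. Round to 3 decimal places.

OR = 1.054

insecticide-treated plots with the outcome: 38 − 25 = 13
insecticide-treated plots without the outcome: 50 − 13 = 37
untreated plots without the outcome: 100 − 25 = 75
odds, insecticide-treated plots = 13/37 = 0.3514
odds, untreated plots = 25/75 = 0.3333
OR = 0.3514 / 0.3333 = 1.054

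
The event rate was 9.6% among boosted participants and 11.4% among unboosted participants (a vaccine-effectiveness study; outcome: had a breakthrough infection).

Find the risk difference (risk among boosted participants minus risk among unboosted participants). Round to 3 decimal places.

risk difference = 0.0960 − 0.1140 = -0.018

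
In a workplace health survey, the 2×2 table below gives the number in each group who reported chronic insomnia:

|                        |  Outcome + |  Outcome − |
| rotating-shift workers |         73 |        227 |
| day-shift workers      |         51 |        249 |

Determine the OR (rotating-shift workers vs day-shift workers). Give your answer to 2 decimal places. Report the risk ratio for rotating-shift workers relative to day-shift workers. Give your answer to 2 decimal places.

OR = 1.57; RR = 1.43

OR = (73 × 249) / (227 × 51) = 18177/11577 ≈ 1.57
risk, rotating-shift workers = 73/300 = 0.2433
risk, day-shift workers = 51/300 = 0.1700
RR = 0.2433 / 0.1700 = 1.43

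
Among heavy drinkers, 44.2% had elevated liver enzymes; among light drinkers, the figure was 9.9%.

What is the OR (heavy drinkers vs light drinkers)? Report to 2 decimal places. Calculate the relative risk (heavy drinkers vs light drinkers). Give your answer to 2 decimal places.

odds, heavy drinkers = 0.4420/0.5580 = 0.7921
odds, light drinkers = 0.0990/0.9010 = 0.1099
OR = 0.7921 / 0.1099 = 7.21
RR = 0.4420 / 0.0990 = 4.46

OR = 7.21; RR = 4.46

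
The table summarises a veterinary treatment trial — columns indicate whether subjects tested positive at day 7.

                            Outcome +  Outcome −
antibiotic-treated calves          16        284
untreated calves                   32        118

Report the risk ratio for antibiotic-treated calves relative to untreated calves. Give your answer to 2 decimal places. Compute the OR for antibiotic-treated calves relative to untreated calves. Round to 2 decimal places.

RR = 0.25; OR = 0.21

risk, antibiotic-treated calves = 16/300 = 0.0533
risk, untreated calves = 32/150 = 0.2133
RR = 0.0533 / 0.2133 = 0.25
OR = (16 × 118) / (284 × 32) = 1888/9088 ≈ 0.21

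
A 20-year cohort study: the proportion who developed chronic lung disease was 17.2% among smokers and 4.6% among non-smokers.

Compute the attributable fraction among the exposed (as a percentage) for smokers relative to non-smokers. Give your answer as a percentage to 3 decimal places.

AR% = (0.17200 − 0.04600) / 0.17200 = 0.7326 → 73.256%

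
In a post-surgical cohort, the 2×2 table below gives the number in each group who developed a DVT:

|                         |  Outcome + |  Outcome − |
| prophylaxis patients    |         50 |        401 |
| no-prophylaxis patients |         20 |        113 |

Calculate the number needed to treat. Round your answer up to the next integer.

risk, prophylaxis patients = 50/451 = 0.110865
risk, no-prophylaxis patients = 20/133 = 0.150376
absolute risk difference = 0.039511
1 / 0.039511 = 25.309 → round up → 26

26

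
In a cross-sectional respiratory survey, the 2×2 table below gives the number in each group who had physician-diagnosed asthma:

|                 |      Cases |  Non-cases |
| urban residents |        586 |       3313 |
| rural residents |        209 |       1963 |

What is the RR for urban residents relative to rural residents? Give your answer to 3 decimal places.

risk, urban residents = 586/3899 = 0.1503
risk, rural residents = 209/2172 = 0.0962
RR = 0.1503 / 0.0962 = 1.562

RR ≈ 1.562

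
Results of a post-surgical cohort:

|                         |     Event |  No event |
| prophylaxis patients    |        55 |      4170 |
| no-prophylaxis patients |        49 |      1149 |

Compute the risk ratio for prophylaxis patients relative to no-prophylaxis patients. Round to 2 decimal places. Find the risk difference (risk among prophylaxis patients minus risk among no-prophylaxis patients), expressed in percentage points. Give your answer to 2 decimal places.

risk, prophylaxis patients = 55/4225 = 0.01302
risk, no-prophylaxis patients = 49/1198 = 0.04090
RR = 0.01302 / 0.04090 = 0.32
risk difference = 0.01302 − 0.04090 = -0.02788 → -2.79 percentage points

RR = 0.32; RD = -2.79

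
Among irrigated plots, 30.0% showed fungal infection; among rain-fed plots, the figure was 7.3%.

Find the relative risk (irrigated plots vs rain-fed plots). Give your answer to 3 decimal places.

RR = 0.3000 / 0.0730 = 4.110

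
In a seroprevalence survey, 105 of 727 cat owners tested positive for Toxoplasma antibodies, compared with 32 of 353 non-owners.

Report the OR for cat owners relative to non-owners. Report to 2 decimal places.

OR = (105 × 321) / (622 × 32) = 33705/19904 ≈ 1.69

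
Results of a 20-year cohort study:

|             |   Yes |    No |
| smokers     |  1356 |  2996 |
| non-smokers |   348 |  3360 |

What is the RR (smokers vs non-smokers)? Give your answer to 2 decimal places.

risk, smokers = 1356/4352 = 0.3116
risk, non-smokers = 348/3708 = 0.0939
RR = 0.3116 / 0.0939 = 3.32

3.32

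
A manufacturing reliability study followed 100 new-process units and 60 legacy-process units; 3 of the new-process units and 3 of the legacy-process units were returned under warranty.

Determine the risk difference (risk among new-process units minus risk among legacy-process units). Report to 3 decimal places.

risk, new-process units = 3/100 = 0.03000
risk, legacy-process units = 3/60 = 0.05000
risk difference = 0.03000 − 0.05000 = -0.020

-0.020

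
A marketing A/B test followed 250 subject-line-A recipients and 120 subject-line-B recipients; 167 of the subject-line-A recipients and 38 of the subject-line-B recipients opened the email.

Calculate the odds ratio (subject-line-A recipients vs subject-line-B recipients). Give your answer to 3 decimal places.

4.342

odds, subject-line-A recipients = 167/83 = 2.0120
odds, subject-line-B recipients = 38/82 = 0.4634
OR = 2.0120 / 0.4634 = 4.342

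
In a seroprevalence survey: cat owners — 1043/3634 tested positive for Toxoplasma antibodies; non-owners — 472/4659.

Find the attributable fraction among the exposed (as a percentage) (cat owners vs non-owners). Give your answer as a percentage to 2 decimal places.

AR% ≈ 64.70%

risk, cat owners = 1043/3634 = 0.2870
risk, non-owners = 472/4659 = 0.1013
AR% = (0.2870 − 0.1013) / 0.2870 = 0.6470 → 64.70%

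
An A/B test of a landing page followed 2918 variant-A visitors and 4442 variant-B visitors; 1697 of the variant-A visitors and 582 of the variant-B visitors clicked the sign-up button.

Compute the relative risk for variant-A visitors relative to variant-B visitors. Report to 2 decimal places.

4.44

risk, variant-A visitors = 1697/2918 = 0.5816
risk, variant-B visitors = 582/4442 = 0.1310
RR = 0.5816 / 0.1310 = 4.44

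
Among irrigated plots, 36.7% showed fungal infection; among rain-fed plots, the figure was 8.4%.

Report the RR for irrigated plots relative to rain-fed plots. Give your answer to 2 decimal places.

RR = 0.3670 / 0.0840 = 4.37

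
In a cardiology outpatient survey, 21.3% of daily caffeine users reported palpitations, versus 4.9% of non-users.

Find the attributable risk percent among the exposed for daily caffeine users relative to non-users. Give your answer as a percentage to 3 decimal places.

AR% = (0.21300 − 0.04900) / 0.21300 = 0.7700 → 76.995%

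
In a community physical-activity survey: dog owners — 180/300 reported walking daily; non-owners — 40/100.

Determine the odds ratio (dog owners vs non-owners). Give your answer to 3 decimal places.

OR: 2.250

odds, dog owners = 180/120 = 1.5000
odds, non-owners = 40/60 = 0.6667
OR = 1.5000 / 0.6667 = 2.250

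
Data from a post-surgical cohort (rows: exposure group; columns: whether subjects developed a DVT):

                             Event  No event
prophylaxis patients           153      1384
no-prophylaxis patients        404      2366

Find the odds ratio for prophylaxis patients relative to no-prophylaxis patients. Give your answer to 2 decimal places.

OR: 0.65

odds, prophylaxis patients = 153/1384 = 0.1105
odds, no-prophylaxis patients = 404/2366 = 0.1708
OR = 0.1105 / 0.1708 = 0.65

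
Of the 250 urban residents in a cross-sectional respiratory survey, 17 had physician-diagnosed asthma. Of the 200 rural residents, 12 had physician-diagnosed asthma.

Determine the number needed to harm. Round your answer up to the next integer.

risk, urban residents = 17/250 = 0.068000
risk, rural residents = 12/200 = 0.060000
absolute risk difference = 0.008000
1 / 0.008000 = 125.000 → round up → 125

125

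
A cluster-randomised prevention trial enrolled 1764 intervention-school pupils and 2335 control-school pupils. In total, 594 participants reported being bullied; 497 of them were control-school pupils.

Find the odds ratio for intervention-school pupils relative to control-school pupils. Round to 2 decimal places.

0.22

intervention-school pupils with the outcome: 594 − 497 = 97
intervention-school pupils without the outcome: 1764 − 97 = 1667
control-school pupils without the outcome: 2335 − 497 = 1838
odds, intervention-school pupils = 97/1667 = 0.0582
odds, control-school pupils = 497/1838 = 0.2704
OR = 0.0582 / 0.2704 = 0.22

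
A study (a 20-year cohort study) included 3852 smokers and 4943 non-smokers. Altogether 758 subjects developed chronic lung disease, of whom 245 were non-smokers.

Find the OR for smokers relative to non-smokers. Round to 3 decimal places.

smokers with the outcome: 758 − 245 = 513
smokers without the outcome: 3852 − 513 = 3339
non-smokers without the outcome: 4943 − 245 = 4698
OR = (513 × 4698) / (3339 × 245) = 2410074/818055 ≈ 2.946

2.946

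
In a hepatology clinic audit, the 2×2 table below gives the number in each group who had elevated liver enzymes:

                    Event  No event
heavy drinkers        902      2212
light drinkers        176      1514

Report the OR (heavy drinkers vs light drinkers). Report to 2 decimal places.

OR = (902 × 1514) / (2212 × 176) = 1365628/389312 ≈ 3.51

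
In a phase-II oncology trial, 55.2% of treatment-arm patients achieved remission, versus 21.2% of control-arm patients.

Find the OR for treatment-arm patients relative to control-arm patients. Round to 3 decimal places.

odds, treatment-arm patients = 0.5520/0.4480 = 1.2321
odds, control-arm patients = 0.2120/0.7880 = 0.2690
OR = 1.2321 / 0.2690 = 4.580

OR: 4.580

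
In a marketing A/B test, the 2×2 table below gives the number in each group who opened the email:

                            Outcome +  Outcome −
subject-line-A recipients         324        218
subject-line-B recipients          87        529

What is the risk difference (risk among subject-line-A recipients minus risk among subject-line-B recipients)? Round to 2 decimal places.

0.46

risk, subject-line-A recipients = 324/542 = 0.5978
risk, subject-line-B recipients = 87/616 = 0.1412
risk difference = 0.5978 − 0.1412 = 0.46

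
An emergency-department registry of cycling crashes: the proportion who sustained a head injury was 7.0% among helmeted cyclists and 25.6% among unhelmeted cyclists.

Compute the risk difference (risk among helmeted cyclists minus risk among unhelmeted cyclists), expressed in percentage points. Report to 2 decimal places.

-18.60

risk difference = 0.0700 − 0.2560 = -0.1860 → -18.60 percentage points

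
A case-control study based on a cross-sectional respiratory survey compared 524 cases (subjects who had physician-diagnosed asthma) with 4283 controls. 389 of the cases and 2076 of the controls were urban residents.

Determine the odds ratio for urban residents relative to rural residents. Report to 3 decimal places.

OR = (389 × 2207) / (2076 × 135) = 858523/280260 ≈ 3.063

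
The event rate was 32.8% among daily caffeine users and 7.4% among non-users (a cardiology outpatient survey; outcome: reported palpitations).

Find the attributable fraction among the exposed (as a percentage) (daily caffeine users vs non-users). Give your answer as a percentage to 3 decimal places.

AR% = (0.3280 − 0.0740) / 0.3280 = 0.7744 → 77.439%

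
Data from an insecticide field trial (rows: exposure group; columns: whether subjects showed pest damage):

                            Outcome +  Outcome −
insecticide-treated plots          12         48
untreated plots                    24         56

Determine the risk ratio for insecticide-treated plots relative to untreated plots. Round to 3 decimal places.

risk, insecticide-treated plots = 12/60 = 0.2000
risk, untreated plots = 24/80 = 0.3000
RR = 0.2000 / 0.3000 = 0.667

0.667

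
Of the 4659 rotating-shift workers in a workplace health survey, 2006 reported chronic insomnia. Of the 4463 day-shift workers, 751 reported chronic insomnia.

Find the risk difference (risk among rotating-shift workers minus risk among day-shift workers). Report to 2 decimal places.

0.26

risk, rotating-shift workers = 2006/4659 = 0.4306
risk, day-shift workers = 751/4463 = 0.1683
risk difference = 0.4306 − 0.1683 = 0.26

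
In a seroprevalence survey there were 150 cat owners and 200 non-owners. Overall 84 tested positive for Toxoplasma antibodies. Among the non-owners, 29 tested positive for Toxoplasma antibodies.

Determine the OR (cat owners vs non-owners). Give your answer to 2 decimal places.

cat owners with the outcome: 84 − 29 = 55
cat owners without the outcome: 150 − 55 = 95
non-owners without the outcome: 200 − 29 = 171
OR = (55 × 171) / (95 × 29) = 9405/2755 ≈ 3.41

3.41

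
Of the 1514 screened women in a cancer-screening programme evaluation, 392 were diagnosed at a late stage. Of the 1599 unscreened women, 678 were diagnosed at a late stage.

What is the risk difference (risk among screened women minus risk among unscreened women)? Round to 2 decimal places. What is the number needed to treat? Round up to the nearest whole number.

risk, screened women = 392/1514 = 0.2589
risk, unscreened women = 678/1599 = 0.4240
risk difference = 0.2589 − 0.4240 = -0.17
absolute risk difference = 0.165098
1 / 0.165098 = 6.057 → round up → 7

RD = -0.17; NNT = 7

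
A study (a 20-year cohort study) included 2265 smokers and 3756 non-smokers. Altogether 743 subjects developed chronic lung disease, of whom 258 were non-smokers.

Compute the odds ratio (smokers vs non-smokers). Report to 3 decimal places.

smokers with the outcome: 743 − 258 = 485
smokers without the outcome: 2265 − 485 = 1780
non-smokers without the outcome: 3756 − 258 = 3498
OR = (485 × 3498) / (1780 × 258) = 1696530/459240 ≈ 3.694

3.694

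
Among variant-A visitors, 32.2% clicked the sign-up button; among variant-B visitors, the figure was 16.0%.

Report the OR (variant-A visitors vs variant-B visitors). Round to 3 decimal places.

odds, variant-A visitors = 0.3220/0.6780 = 0.4749
odds, variant-B visitors = 0.1600/0.8400 = 0.1905
OR = 0.4749 / 0.1905 = 2.493

OR: 2.493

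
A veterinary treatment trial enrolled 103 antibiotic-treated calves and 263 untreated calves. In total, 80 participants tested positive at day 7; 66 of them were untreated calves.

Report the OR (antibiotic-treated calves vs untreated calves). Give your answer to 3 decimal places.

antibiotic-treated calves with the outcome: 80 − 66 = 14
antibiotic-treated calves without the outcome: 103 − 14 = 89
untreated calves without the outcome: 263 − 66 = 197
OR = (14 × 197) / (89 × 66) = 2758/5874 ≈ 0.470

OR ≈ 0.470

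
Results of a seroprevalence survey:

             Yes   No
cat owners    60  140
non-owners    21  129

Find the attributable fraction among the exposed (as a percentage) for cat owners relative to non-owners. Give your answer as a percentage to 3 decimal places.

risk, cat owners = 60/200 = 0.3000
risk, non-owners = 21/150 = 0.1400
AR% = (0.3000 − 0.1400) / 0.3000 = 0.5333 → 53.333%

AR% ≈ 53.333%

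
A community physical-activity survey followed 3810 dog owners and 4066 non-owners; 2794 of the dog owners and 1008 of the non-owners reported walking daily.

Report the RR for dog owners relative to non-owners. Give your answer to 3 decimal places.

risk, dog owners = 2794/3810 = 0.7333
risk, non-owners = 1008/4066 = 0.2479
RR = 0.7333 / 0.2479 = 2.958

RR: 2.958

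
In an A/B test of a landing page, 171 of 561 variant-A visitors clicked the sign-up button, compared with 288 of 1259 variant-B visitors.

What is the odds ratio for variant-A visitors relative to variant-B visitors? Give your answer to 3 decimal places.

OR = (171 × 971) / (390 × 288) = 166041/112320 ≈ 1.478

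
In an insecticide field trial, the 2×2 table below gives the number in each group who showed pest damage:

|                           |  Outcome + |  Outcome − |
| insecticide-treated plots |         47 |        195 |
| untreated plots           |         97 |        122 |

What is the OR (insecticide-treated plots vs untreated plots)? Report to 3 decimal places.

odds, insecticide-treated plots = 47/195 = 0.2410
odds, untreated plots = 97/122 = 0.7951
OR = 0.2410 / 0.7951 = 0.303

OR: 0.303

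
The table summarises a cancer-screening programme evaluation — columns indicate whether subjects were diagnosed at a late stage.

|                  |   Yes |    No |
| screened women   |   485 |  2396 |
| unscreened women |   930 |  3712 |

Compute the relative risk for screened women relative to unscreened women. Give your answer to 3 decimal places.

RR ≈ 0.840

risk, screened women = 485/2881 = 0.1683
risk, unscreened women = 930/4642 = 0.2003
RR = 0.1683 / 0.2003 = 0.840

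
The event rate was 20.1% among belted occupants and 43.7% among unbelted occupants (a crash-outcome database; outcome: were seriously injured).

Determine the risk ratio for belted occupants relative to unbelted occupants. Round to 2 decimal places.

RR = 0.2010 / 0.4370 = 0.46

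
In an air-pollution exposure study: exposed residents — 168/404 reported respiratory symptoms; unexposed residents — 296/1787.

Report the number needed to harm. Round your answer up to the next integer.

risk, exposed residents = 168/404 = 0.415842
risk, unexposed residents = 296/1787 = 0.165641
absolute risk difference = 0.250201
1 / 0.250201 = 3.997 → round up → 4

NNH = 4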